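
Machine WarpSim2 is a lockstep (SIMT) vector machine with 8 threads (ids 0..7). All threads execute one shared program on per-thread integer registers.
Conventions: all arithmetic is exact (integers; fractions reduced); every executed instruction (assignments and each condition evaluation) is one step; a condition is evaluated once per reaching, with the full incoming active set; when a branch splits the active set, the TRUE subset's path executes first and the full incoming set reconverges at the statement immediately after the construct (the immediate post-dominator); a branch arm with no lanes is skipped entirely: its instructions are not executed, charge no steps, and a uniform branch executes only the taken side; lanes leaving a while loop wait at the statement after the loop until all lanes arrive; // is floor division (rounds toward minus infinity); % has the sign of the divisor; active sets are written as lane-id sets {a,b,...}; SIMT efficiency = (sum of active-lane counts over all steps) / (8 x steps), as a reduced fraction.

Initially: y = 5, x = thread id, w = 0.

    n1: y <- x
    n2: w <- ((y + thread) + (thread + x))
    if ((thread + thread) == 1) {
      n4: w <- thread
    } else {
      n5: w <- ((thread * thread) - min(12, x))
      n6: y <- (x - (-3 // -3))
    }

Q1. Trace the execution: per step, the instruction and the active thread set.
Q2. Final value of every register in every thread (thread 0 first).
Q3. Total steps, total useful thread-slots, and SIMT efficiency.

step 0: y <- x                       {0,1,2,3,4,5,6,7}
step 1: w <- ((y + thread) + (thread + x)) {0,1,2,3,4,5,6,7}
step 2: eval ((thread + thread) == 1) {0,1,2,3,4,5,6,7}
step 3: w <- ((thread * thread) - min(12, x)) {0,1,2,3,4,5,6,7}
step 4: y <- (x - (-3 // -3))        {0,1,2,3,4,5,6,7}

Answer: 5 steps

y: -1,0,1,2,3,4,5,6
x: 0,1,2,3,4,5,6,7
w: 0,0,2,6,12,20,30,42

steps = 5; useful = 40; efficiency = 40/40 = 1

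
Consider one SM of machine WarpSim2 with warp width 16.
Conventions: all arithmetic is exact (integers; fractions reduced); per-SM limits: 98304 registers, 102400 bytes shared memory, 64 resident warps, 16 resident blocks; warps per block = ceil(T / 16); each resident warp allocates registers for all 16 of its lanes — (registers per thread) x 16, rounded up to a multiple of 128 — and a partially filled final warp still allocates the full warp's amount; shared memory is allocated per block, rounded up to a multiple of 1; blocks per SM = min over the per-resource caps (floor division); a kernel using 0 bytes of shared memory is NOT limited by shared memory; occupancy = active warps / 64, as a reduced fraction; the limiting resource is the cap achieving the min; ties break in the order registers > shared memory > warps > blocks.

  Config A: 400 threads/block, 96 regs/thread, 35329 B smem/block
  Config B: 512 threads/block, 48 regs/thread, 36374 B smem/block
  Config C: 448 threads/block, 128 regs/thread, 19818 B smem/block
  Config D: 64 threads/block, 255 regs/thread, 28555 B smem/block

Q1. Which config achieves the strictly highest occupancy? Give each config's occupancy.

occupancies: A 25/32, B 1, C 7/16, D 3/16

Answer: B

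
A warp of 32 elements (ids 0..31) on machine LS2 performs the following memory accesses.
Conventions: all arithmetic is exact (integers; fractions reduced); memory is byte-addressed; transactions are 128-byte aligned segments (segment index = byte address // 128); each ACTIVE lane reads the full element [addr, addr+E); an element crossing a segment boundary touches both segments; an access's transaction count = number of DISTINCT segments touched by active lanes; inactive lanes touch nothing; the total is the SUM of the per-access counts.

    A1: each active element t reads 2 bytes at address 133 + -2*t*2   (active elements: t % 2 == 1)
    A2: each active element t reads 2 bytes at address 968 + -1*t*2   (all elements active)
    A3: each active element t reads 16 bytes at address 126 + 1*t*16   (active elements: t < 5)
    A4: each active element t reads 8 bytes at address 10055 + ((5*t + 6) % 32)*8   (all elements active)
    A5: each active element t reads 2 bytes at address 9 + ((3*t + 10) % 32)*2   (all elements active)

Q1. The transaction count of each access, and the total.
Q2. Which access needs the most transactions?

A1: 2 transactions
A2: 1 transaction
A3: 2 transactions
A4: 3 transactions
A5: 1 transaction

Answer: 2,1,2,3,1; total 9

Answer: A4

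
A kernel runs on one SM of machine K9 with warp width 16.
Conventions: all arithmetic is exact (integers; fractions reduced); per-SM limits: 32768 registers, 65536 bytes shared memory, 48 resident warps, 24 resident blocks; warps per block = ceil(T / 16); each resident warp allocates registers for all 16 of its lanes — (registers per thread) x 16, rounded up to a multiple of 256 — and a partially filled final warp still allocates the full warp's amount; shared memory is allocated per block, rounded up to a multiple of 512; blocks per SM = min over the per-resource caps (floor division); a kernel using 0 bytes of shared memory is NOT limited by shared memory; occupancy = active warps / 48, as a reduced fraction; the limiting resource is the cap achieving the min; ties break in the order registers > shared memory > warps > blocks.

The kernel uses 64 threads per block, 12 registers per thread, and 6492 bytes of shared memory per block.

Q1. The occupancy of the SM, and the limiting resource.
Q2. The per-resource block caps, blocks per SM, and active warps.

Answer: occupancy 3/4, limited by shared memory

registers: 32 blocks
shared memory: 9 blocks
warps: 12 blocks
blocks: 24 blocks

Answer: 9 blocks, 36 active warps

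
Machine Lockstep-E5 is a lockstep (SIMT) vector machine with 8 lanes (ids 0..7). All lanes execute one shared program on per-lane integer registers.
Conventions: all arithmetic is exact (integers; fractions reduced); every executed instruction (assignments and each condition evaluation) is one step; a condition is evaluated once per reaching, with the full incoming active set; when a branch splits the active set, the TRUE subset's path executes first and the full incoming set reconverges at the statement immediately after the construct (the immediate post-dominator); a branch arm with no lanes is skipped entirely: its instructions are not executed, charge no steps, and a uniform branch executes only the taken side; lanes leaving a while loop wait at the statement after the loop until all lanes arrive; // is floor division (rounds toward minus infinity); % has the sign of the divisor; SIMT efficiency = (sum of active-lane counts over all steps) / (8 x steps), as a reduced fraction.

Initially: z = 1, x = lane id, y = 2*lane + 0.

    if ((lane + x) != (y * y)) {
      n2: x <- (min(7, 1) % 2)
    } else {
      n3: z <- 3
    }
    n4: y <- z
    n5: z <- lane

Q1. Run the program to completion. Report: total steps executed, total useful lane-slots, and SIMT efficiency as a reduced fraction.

Answer: 5 steps, 32 useful, 4/5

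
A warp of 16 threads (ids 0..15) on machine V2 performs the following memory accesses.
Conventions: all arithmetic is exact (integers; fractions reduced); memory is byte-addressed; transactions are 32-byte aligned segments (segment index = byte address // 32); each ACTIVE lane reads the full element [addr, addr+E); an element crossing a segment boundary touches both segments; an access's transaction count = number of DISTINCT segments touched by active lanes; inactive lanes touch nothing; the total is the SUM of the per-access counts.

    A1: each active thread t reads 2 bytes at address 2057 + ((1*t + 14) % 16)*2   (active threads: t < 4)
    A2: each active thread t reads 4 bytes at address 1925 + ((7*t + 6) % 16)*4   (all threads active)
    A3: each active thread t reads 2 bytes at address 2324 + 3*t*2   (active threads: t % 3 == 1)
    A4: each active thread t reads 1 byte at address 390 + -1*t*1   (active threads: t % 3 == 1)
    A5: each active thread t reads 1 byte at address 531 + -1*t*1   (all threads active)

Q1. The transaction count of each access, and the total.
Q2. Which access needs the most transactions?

A1: 2 transactions
A2: 3 transactions
A3: 4 transactions
A4: 2 transactions
A5: 1 transaction

Answer: 2,3,4,2,1; total 12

Answer: A3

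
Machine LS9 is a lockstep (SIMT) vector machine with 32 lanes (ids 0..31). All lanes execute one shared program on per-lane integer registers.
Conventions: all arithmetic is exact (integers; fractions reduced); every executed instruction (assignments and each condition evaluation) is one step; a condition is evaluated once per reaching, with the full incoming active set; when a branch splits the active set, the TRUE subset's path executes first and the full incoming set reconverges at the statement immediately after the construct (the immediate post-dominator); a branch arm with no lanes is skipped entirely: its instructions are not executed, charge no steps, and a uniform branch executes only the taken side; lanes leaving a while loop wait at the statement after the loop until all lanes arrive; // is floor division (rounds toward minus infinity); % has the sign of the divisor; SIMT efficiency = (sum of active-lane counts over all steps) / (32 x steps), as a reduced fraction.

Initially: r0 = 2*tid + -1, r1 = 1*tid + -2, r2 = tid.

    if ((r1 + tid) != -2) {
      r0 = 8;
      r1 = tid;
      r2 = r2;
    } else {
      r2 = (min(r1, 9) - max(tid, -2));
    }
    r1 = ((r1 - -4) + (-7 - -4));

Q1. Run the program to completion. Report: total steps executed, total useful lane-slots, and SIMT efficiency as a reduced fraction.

Answer: 6 steps, 158 useful, 79/96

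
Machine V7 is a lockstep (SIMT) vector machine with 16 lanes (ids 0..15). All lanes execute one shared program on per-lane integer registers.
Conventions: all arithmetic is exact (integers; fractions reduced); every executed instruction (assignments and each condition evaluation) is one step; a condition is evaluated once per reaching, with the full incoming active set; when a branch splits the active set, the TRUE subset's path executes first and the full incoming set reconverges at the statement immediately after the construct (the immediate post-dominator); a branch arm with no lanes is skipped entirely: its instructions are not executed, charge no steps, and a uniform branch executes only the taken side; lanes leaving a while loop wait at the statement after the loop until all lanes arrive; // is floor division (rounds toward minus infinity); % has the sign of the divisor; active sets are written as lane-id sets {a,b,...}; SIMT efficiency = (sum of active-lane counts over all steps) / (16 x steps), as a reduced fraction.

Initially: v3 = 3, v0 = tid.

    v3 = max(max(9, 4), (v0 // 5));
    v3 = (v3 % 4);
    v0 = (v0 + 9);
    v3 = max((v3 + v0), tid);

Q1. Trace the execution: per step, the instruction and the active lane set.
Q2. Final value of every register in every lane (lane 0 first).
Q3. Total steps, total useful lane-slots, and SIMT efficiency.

step 0: v3 <- max(max(9, 4), (v0 // 5)) {0,1,2,3,4,5,6,7,8,9,10,11,12,13,14,15}
step 1: v3 <- (v3 % 4)               {0,1,2,3,4,5,6,7,8,9,10,11,12,13,14,15}
step 2: v0 <- (v0 + 9)               {0,1,2,3,4,5,6,7,8,9,10,11,12,13,14,15}
step 3: v3 <- max((v3 + v0), tid)    {0,1,2,3,4,5,6,7,8,9,10,11,12,13,14,15}

Answer: 4 steps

v3: 10,11,12,13,14,15,16,17,18,19,20,21,22,23,24,25
v0: 9,10,11,12,13,14,15,16,17,18,19,20,21,22,23,24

steps = 4; useful = 64; efficiency = 64/64 = 1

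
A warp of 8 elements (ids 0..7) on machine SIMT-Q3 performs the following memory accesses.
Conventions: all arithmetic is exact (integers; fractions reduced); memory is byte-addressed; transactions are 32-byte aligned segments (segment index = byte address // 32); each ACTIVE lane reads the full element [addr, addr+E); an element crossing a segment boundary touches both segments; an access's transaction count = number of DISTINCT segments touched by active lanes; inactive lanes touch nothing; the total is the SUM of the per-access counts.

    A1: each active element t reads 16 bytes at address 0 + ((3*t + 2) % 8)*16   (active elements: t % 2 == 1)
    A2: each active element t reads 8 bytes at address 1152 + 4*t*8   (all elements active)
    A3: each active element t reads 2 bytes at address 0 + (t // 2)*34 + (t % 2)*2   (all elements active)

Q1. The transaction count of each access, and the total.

A1: 4 transactions
A2: 8 transactions
A3: 4 transactions

Answer: 4,8,4; total 16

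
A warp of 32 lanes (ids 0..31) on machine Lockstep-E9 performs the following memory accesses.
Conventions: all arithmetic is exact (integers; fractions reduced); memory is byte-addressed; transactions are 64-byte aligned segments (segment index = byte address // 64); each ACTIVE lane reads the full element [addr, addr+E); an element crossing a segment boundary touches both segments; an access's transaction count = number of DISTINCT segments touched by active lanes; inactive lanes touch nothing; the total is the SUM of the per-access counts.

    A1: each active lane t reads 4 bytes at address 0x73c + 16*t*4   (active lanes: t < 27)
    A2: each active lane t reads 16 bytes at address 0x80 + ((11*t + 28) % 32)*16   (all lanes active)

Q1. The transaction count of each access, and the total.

A1: 27 transactions
A2: 8 transactions

Answer: 27,8; total 35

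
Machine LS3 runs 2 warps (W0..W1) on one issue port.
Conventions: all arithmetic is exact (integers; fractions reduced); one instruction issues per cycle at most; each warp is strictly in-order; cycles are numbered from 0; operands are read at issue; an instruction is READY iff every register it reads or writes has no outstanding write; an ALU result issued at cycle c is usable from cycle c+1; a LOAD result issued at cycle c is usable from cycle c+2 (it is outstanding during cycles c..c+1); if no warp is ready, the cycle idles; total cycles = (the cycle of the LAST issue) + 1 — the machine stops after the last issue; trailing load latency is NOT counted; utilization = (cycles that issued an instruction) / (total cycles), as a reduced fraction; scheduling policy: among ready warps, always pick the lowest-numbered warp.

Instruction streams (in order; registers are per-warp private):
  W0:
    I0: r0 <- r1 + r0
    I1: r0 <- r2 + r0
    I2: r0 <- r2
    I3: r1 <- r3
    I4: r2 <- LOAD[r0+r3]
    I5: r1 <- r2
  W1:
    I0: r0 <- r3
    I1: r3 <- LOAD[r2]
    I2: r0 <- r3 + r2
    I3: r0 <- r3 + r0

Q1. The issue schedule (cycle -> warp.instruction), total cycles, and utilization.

cycle 0: W0.I0
cycle 1: W0.I1
cycle 2: W0.I2
cycle 3: W0.I3
cycle 4: W0.I4
cycle 5: W1.I0
cycle 6: W0.I5
cycle 7: W1.I1
cycle 8: idle
cycle 9: W1.I2
cycle 10: W1.I3

Answer: 11 cycles, utilization 10/11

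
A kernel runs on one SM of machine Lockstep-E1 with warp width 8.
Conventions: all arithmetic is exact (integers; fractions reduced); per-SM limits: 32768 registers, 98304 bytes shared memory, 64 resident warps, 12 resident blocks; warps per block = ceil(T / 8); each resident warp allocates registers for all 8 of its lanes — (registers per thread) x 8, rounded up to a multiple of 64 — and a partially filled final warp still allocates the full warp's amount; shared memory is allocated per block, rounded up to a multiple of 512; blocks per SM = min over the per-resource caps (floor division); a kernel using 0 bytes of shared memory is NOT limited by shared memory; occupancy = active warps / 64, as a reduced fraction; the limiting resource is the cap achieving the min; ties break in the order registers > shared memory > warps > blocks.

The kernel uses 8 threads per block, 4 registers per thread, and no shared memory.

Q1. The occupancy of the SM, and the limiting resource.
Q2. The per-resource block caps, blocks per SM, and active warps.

Answer: occupancy 3/16, limited by blocks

registers: 512 blocks
shared memory: no limit (kernel uses none)
warps: 64 blocks
blocks: 12 blocks

Answer: 12 blocks, 12 active warps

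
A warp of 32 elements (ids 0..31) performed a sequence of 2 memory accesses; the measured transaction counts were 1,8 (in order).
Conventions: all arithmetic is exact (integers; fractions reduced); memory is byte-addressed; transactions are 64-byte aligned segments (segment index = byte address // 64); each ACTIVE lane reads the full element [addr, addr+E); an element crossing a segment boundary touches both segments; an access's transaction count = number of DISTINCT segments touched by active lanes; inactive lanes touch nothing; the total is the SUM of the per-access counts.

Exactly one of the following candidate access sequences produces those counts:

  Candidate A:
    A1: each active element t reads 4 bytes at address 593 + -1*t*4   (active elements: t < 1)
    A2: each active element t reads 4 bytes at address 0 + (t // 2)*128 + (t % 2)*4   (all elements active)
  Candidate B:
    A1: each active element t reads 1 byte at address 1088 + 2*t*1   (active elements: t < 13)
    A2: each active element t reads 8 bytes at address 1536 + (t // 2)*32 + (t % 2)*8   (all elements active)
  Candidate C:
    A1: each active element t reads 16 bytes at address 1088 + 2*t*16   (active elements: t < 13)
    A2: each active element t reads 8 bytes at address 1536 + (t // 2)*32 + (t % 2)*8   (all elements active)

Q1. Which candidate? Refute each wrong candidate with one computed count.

A: A2 gives 16 transactions, not 8
C: A1 gives 7 transactions, not 1
B: all counts match (1,8)

Answer: B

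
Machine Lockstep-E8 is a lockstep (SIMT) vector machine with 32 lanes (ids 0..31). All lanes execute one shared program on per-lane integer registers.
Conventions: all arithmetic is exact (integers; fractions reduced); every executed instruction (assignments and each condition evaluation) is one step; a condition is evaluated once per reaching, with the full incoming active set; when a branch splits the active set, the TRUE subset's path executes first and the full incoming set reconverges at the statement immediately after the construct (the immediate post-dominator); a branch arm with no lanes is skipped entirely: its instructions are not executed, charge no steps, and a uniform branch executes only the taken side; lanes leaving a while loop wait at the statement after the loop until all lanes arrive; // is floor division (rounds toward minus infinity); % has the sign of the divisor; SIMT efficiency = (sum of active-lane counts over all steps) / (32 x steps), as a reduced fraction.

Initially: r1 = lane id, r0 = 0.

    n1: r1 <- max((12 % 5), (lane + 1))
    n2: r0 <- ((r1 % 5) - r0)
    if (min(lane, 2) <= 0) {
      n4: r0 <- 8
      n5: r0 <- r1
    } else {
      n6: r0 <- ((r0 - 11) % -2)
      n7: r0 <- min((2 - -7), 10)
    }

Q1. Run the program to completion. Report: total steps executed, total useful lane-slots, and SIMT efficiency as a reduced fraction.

Answer: 7 steps, 160 useful, 5/7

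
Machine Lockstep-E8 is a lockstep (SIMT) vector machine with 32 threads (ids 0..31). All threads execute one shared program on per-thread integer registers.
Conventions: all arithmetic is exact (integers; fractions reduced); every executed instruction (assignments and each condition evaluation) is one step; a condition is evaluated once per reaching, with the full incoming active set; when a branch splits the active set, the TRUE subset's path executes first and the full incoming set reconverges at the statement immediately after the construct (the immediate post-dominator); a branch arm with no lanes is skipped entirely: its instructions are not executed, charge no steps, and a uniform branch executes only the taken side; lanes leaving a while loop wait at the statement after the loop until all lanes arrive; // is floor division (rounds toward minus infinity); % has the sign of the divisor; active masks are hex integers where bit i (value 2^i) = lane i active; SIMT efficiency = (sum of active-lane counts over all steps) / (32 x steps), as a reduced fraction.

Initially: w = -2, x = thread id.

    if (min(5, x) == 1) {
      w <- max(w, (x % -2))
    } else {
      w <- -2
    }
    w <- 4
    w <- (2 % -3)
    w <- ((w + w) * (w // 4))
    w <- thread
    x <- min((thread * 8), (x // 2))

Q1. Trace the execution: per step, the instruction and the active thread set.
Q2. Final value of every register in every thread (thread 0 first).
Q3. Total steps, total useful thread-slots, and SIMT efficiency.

step 0: eval (min(5, x) == 1)        0xffffffff
step 1: w <- max(w, (x % -2))        0x00000002
step 2: w <- -2                      0xfffffffd
step 3: w <- 4                       0xffffffff
step 4: w <- (2 % -3)                0xffffffff
step 5: w <- ((w + w) * (w // 4))    0xffffffff
step 6: w <- thread                  0xffffffff
step 7: x <- min((thread * 8), (x // 2)) 0xffffffff

Answer: 8 steps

w: 0,1,2,3,4,5,6,7,8,9,10,11,12,13,14,15,16,17,18,19,20,21,22,23,24,25,26,27,28,29,30,31
x: 0,0,1,1,2,2,3,3,4,4,5,5,6,6,7,7,8,8,9,9,10,10,11,11,12,12,13,13,14,14,15,15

steps = 8; useful = 224; efficiency = 224/256 = 7/8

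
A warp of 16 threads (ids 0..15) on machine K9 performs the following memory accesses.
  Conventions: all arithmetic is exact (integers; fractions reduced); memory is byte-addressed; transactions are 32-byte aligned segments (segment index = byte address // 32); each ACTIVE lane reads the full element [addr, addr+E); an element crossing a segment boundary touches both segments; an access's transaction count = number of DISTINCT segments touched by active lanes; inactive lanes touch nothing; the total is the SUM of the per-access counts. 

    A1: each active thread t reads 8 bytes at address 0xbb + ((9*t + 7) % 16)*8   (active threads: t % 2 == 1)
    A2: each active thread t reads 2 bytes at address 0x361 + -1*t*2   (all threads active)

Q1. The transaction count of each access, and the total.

A1: 5 transactions
A2: 2 transactions

Answer: 5,2; total 7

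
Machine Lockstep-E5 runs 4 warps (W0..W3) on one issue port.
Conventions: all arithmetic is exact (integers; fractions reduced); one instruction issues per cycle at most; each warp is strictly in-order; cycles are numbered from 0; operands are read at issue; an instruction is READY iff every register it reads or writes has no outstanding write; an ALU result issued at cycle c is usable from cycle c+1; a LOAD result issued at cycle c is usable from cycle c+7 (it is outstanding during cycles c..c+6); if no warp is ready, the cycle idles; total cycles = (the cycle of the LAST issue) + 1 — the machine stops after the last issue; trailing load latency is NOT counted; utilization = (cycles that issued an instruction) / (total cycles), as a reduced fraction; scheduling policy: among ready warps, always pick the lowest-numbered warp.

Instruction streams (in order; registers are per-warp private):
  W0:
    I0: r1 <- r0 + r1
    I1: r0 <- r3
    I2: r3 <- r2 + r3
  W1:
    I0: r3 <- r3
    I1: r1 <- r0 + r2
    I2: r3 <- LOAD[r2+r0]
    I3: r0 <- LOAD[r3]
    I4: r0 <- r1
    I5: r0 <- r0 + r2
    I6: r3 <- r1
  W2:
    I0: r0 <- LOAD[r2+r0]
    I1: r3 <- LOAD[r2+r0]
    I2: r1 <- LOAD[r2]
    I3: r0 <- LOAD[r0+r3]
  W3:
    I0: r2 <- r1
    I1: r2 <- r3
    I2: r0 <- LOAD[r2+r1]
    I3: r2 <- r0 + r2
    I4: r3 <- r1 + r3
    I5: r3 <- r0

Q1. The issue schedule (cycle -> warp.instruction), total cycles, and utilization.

cycle 0: W0.I0
cycle 1: W0.I1
cycle 2: W0.I2
cycle 3: W1.I0
cycle 4: W1.I1
cycle 5: W1.I2
cycle 6: W2.I0
cycle 7: W3.I0
cycle 8: W3.I1
cycle 9: W3.I2
cycle 10: idle
cycle 11: idle
cycle 12: W1.I3
cycle 13: W2.I1
cycle 14: W2.I2
cycle 15: idle
cycle 16: W3.I3
cycle 17: W3.I4
cycle 18: W3.I5
cycle 19: W1.I4
cycle 20: W1.I5
cycle 21: W1.I6
cycle 22: W2.I3

Answer: 23 cycles, utilization 20/23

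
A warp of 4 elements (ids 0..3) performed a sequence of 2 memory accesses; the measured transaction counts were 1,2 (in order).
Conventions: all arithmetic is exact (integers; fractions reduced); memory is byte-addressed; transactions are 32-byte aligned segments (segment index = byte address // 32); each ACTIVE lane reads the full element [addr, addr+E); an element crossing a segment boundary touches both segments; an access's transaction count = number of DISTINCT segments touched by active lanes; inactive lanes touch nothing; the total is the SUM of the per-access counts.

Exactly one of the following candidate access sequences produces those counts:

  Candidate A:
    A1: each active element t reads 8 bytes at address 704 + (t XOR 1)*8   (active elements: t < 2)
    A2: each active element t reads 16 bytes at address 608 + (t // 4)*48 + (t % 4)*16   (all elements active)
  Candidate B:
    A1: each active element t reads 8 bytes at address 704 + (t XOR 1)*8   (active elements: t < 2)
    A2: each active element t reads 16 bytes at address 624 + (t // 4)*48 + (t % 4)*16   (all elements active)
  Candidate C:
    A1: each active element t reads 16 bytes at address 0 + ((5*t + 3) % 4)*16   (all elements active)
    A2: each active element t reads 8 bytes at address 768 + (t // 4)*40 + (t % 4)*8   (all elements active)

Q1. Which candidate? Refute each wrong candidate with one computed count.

B: A2 gives 3 transactions, not 2
C: A1 gives 2 transactions, not 1
A: all counts match (1,2)

Answer: A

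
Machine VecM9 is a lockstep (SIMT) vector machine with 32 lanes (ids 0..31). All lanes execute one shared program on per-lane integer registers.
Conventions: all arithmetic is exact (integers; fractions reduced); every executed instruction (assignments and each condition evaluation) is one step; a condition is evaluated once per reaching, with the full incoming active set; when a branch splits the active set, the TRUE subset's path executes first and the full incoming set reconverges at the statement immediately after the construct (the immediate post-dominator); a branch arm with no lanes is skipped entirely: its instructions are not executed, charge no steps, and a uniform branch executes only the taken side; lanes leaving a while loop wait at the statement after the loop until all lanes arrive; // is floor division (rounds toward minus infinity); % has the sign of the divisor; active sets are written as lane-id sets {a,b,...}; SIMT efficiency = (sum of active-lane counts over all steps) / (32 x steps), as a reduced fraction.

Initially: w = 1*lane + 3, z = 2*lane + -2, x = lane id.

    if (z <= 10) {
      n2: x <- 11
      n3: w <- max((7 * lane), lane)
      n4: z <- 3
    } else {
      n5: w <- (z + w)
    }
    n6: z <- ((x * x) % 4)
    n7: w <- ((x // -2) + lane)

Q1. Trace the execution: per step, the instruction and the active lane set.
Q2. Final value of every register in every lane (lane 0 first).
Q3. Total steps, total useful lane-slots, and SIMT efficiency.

step 0: eval (z <= 10)               {0,1,2,3,4,5,6,7,8,9,10,11,12,13,14,15,16,17,18,19,20,21,22,23,24,25,26,27,28,29,30,31}
step 1: x <- 11                      {0,1,2,3,4,5,6}
step 2: w <- max((7 * lane), lane)   {0,1,2,3,4,5,6}
step 3: z <- 3                       {0,1,2,3,4,5,6}
step 4: w <- (z + w)                 {7,8,9,10,11,12,13,14,15,16,17,18,19,20,21,22,23,24,25,26,27,28,29,30,31}
step 5: z <- ((x * x) % 4)           {0,1,2,3,4,5,6,7,8,9,10,11,12,13,14,15,16,17,18,19,20,21,22,23,24,25,26,27,28,29,30,31}
step 6: w <- ((x // -2) + lane)      {0,1,2,3,4,5,6,7,8,9,10,11,12,13,14,15,16,17,18,19,20,21,22,23,24,25,26,27,28,29,30,31}

Answer: 7 steps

w: -6,-5,-4,-3,-2,-1,0,3,4,4,5,5,6,6,7,7,8,8,9,9,10,10,11,11,12,12,13,13,14,14,15,15
z: 1,1,1,1,1,1,1,1,0,1,0,1,0,1,0,1,0,1,0,1,0,1,0,1,0,1,0,1,0,1,0,1
x: 11,11,11,11,11,11,11,7,8,9,10,11,12,13,14,15,16,17,18,19,20,21,22,23,24,25,26,27,28,29,30,31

steps = 7; useful = 142; efficiency = 142/224 = 71/112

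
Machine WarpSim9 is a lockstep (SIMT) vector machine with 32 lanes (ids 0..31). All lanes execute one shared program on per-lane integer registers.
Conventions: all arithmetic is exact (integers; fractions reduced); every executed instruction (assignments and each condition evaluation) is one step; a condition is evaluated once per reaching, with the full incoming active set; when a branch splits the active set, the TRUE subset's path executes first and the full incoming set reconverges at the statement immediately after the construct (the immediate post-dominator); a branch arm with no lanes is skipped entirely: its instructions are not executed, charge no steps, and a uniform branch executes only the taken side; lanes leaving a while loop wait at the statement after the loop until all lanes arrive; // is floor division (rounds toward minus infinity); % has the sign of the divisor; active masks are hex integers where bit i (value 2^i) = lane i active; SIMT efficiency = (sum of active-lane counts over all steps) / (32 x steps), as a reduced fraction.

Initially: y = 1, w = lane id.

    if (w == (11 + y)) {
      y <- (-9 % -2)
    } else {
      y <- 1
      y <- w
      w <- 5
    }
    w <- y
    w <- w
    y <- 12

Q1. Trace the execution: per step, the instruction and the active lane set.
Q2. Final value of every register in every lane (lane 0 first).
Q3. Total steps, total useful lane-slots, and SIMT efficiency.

step 0: eval (w == (11 + y))         0xffffffff
step 1: y <- (-9 % -2)               0x00001000
step 2: y <- 1                       0xffffefff
step 3: y <- w                       0xffffefff
step 4: w <- 5                       0xffffefff
step 5: w <- y                       0xffffffff
step 6: w <- w                       0xffffffff
step 7: y <- 12                      0xffffffff

Answer: 8 steps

y: 12,12,12,12,12,12,12,12,12,12,12,12,12,12,12,12,12,12,12,12,12,12,12,12,12,12,12,12,12,12,12,12
w: 0,1,2,3,4,5,6,7,8,9,10,11,-1,13,14,15,16,17,18,19,20,21,22,23,24,25,26,27,28,29,30,31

steps = 8; useful = 222; efficiency = 222/256 = 111/128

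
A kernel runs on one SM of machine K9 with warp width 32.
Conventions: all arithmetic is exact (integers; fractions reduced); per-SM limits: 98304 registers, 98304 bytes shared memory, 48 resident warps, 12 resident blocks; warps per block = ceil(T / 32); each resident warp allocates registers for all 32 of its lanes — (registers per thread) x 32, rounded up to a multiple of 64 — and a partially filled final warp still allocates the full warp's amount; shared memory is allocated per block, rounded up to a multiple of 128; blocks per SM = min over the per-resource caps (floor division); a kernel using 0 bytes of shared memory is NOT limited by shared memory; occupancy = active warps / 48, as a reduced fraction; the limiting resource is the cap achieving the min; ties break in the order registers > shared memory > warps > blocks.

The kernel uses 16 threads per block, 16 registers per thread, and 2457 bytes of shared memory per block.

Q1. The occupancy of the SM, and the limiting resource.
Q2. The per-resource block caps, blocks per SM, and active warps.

Answer: occupancy 1/4, limited by blocks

registers: 192 blocks
shared memory: 38 blocks
warps: 48 blocks
blocks: 12 blocks

Answer: 12 blocks, 12 active warps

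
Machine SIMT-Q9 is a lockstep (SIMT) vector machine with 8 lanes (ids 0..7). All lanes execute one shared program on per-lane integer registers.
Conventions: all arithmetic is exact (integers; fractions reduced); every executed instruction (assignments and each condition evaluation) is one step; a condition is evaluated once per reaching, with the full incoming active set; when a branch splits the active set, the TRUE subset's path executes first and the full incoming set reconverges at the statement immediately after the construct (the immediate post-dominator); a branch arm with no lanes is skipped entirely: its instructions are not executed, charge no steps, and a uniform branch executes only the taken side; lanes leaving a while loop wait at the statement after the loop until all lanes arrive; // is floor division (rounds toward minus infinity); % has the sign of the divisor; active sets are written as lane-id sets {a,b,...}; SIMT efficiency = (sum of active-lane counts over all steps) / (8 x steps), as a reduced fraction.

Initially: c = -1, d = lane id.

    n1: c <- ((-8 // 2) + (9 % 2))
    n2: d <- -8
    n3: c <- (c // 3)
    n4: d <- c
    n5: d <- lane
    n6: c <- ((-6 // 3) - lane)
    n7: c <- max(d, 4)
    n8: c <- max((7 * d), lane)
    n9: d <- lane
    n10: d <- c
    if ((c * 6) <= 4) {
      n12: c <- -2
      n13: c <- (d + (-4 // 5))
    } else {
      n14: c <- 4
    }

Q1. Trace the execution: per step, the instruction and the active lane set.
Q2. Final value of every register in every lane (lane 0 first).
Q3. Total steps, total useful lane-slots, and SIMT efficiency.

step 0: c <- ((-8 // 2) + (9 % 2))   {0,1,2,3,4,5,6,7}
step 1: d <- -8                      {0,1,2,3,4,5,6,7}
step 2: c <- (c // 3)                {0,1,2,3,4,5,6,7}
step 3: d <- c                       {0,1,2,3,4,5,6,7}
step 4: d <- lane                    {0,1,2,3,4,5,6,7}
step 5: c <- ((-6 // 3) - lane)      {0,1,2,3,4,5,6,7}
step 6: c <- max(d, 4)               {0,1,2,3,4,5,6,7}
step 7: c <- max((7 * d), lane)      {0,1,2,3,4,5,6,7}
step 8: d <- lane                    {0,1,2,3,4,5,6,7}
step 9: d <- c                       {0,1,2,3,4,5,6,7}
step 10: eval ((c * 6) <= 4)          {0,1,2,3,4,5,6,7}
step 11: c <- -2                      {0}
step 12: c <- (d + (-4 // 5))         {0}
step 13: c <- 4                       {1,2,3,4,5,6,7}

Answer: 14 steps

c: -1,4,4,4,4,4,4,4
d: 0,7,14,21,28,35,42,49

steps = 14; useful = 97; efficiency = 97/112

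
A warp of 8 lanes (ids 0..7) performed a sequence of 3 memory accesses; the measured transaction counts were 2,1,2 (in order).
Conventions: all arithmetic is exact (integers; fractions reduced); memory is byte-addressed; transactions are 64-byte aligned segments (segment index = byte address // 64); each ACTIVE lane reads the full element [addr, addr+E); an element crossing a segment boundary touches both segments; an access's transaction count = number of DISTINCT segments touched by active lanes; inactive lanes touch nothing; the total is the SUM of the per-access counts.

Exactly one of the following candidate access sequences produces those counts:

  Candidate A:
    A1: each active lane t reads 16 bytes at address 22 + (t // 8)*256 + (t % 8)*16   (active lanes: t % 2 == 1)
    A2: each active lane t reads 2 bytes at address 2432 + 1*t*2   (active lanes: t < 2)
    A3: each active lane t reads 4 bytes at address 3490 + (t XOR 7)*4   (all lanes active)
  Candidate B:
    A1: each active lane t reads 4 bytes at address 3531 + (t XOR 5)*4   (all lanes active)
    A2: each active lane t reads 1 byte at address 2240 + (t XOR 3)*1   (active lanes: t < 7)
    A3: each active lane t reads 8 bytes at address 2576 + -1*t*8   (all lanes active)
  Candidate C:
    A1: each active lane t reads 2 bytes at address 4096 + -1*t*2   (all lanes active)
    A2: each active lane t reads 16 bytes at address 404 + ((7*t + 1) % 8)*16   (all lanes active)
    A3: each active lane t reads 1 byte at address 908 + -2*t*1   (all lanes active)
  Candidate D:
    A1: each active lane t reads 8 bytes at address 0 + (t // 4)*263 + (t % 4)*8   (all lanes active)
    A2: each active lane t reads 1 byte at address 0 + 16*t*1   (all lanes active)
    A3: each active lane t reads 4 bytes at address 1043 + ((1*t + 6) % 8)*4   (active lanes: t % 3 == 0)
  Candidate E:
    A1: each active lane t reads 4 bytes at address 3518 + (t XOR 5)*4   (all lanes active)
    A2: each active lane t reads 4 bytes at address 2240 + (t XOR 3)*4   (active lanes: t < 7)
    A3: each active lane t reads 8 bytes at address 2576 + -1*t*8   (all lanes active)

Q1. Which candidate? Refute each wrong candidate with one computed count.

A: A1 gives 3 transactions, not 2
B: A1 gives 1 transaction, not 2
C: A2 gives 3 transactions, not 1
D: A2 gives 2 transactions, not 1
E: all counts match (2,1,2)

Answer: E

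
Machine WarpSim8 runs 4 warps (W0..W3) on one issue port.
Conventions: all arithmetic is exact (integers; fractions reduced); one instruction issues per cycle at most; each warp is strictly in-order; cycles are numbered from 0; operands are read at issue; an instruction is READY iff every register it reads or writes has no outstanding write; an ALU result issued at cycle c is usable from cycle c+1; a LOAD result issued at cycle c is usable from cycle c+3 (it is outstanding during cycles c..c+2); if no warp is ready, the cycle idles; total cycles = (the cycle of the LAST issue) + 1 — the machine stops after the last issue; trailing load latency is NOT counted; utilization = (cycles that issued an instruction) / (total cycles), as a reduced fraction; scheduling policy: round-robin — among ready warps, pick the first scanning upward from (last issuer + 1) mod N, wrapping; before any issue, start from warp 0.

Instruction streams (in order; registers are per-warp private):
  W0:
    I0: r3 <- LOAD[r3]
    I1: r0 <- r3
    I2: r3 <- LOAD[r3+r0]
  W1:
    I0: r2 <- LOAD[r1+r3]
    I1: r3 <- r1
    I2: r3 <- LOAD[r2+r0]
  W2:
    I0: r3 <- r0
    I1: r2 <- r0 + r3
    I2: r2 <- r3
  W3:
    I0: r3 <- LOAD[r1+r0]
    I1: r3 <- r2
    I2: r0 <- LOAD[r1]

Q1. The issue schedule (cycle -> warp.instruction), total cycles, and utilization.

cycle 0: W0.I0
cycle 1: W1.I0
cycle 2: W2.I0
cycle 3: W3.I0
cycle 4: W0.I1
cycle 5: W1.I1
cycle 6: W2.I1
cycle 7: W3.I1
cycle 8: W0.I2
cycle 9: W1.I2
cycle 10: W2.I2
cycle 11: W3.I2

Answer: 12 cycles, utilization 1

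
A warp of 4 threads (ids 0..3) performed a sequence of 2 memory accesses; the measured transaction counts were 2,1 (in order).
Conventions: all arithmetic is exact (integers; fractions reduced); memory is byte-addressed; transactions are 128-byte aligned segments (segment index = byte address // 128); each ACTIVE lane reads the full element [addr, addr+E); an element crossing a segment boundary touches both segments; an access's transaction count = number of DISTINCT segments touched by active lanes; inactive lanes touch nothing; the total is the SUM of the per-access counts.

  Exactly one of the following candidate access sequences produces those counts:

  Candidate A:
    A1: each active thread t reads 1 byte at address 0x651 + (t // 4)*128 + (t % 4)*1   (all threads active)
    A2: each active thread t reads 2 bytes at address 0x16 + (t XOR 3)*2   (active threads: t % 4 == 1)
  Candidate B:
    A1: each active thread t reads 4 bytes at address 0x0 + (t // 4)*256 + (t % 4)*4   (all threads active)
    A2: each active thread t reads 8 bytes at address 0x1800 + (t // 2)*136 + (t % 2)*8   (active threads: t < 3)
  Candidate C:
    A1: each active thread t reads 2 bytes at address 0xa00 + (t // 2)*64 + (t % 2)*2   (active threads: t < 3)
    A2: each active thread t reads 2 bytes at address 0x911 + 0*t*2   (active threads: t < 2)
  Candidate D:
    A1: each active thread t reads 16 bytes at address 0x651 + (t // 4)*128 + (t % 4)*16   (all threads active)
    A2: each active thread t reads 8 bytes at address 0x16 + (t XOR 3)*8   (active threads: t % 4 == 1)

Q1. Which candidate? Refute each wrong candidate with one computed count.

A: A1 gives 1 transaction, not 2
B: A1 gives 1 transaction, not 2
C: A1 gives 1 transaction, not 2
D: all counts match (2,1)

Answer: D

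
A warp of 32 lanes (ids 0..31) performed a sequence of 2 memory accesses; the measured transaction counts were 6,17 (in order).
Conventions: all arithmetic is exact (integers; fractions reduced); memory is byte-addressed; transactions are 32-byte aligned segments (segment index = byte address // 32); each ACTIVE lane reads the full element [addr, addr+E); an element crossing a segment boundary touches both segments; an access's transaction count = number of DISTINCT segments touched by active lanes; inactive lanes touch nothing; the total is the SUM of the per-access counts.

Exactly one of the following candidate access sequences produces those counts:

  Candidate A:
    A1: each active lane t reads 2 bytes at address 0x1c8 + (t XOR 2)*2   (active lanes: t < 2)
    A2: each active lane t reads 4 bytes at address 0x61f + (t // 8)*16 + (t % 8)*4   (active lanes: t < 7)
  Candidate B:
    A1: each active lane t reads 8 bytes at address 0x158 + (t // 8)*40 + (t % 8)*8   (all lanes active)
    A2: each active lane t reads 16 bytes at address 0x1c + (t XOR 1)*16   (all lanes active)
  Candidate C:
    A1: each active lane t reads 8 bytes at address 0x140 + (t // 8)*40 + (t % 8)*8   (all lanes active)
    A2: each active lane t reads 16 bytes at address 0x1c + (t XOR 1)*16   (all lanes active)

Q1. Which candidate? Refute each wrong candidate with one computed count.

A: A1 gives 1 transaction, not 6
B: A1 gives 7 transactions, not 6
C: all counts match (6,17)

Answer: C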